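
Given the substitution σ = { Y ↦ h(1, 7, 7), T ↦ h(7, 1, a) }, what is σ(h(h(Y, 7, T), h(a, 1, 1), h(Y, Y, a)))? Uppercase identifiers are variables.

h(h(h(1, 7, 7), 7, h(7, 1, a)), h(a, 1, 1), h(h(1, 7, 7), h(1, 7, 7), a))

Replace each occurrence of Y with h(1, 7, 7).
Replace each occurrence of T with h(7, 1, a).
Result: h(h(h(1, 7, 7), 7, h(7, 1, a)), h(a, 1, 1), h(h(1, 7, 7), h(1, 7, 7), a)).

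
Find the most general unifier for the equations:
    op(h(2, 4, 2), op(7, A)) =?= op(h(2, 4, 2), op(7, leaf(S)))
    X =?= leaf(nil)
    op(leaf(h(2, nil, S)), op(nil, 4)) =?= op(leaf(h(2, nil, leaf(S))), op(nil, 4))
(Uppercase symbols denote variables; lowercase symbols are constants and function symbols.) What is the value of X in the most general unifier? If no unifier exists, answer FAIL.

FAIL

Decompose op/2: h(2, 4, 2) =?= h(2, 4, 2),  op(7, A) =?= op(7, leaf(S)).
Delete trivial equation h(2, 4, 2) =?= h(2, 4, 2).
Decompose op/2: 7 =?= 7,  A =?= leaf(S).
Delete trivial equation 7 =?= 7.
Bind A := leaf(S); no other remaining equation mentions A.
Bind X := leaf(nil); no other remaining equation mentions X.
Decompose op/2: leaf(h(2, nil, S)) =?= leaf(h(2, nil, leaf(S))),  op(nil, 4) =?= op(nil, 4).
Decompose leaf/1: h(2, nil, S) =?= h(2, nil, leaf(S)).
Decompose h/3: 2 =?= 2,  nil =?= nil,  S =?= leaf(S).
Delete trivial equation 2 =?= 2.
Delete trivial equation nil =?= nil.
Occurs check fails: S occurs in leaf(S); the equation S =?= leaf(S) has no finite solution.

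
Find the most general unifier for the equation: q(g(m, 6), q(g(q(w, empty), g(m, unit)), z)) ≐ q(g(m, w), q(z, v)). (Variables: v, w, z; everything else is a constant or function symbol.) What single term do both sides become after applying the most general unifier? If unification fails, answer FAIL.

q(g(m, 6), q(g(q(6, empty), g(m, unit)), g(q(6, empty), g(m, unit))))

Decompose q/2: g(m, 6) ≐ g(m, w),  q(g(q(w, empty), g(m, unit)), z) ≐ q(z, v).
Decompose g/2: m ≐ m,  6 ≐ w.
Delete trivial equation m ≐ m.
Bind w := 6; substituting into the remaining equation gives: q(g(q(6, empty), g(m, unit)), z) ≐ q(z, v).
Decompose q/2: g(q(6, empty), g(m, unit)) ≐ z,  z ≐ v.
Bind z := g(q(6, empty), g(m, unit)); substituting into the remaining equation gives: g(q(6, empty), g(m, unit)) ≐ v.
Bind v := g(q(6, empty), g(m, unit)).
Applying the MGU to either side gives q(g(m, 6), q(g(q(6, empty), g(m, unit)), g(q(6, empty), g(m, unit)))).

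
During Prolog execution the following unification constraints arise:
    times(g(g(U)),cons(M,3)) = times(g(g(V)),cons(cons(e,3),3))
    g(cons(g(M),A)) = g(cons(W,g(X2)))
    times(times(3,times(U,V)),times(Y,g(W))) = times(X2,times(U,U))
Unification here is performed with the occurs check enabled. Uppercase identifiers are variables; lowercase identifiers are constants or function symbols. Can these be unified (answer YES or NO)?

YES

Decompose times/2: g(g(U)) = g(g(V)),  cons(M,3) = cons(cons(e,3),3).
Decompose g/1: g(U) = g(V).
Decompose g/1: U = V.
Bind U := V; substituting into the one remaining equation that mentions U gives: times(times(3,times(V,V)),times(Y,g(W))) = times(X2,times(V,V)).
Decompose cons/2: M = cons(e,3),  3 = 3.
Bind M := cons(e,3); substituting into the one remaining equation that mentions M gives: g(cons(g(cons(e,3)),A)) = g(cons(W,g(X2))).
Delete trivial equation 3 = 3.
Decompose g/1: cons(g(cons(e,3)),A) = cons(W,g(X2)).
Decompose cons/2: g(cons(e,3)) = W,  A = g(X2).
Bind W := g(cons(e,3)); substituting into the one remaining equation that mentions W gives: times(times(3,times(V,V)),times(Y,g(g(cons(e,3))))) = times(X2,times(V,V)).
Bind A := g(X2); no other remaining equation mentions A.
Decompose times/2: times(3,times(V,V)) = X2,  times(Y,g(g(cons(e,3)))) = times(V,V).
Bind X2 := times(3,times(V,V)); no other remaining equation mentions X2. Substituting into the earlier binding gives A := g(times(3,times(V,V))).
Decompose times/2: Y = V,  g(g(cons(e,3))) = V.
Bind Y := V; no other remaining equation mentions Y.
Bind V := g(g(cons(e,3))). Substituting into the earlier bindings gives U := g(g(cons(e,3))), A := g(times(3,times(g(g(cons(e,3))),g(g(cons(e,3)))))), X2 := times(3,times(g(g(cons(e,3))),g(g(cons(e,3))))), Y := g(g(cons(e,3))).
No equations remain and no clash or occurs-check failure arose, so a unifier exists.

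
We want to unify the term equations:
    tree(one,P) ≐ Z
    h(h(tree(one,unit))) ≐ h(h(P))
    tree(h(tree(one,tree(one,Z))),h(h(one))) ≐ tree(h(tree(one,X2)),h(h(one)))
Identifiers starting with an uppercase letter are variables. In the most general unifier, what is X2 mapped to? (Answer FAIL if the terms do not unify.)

Bind Z := tree(one,P); substituting into the one remaining equation that mentions Z gives: tree(h(tree(one,tree(one,tree(one,P)))),h(h(one))) ≐ tree(h(tree(one,X2)),h(h(one))).
Decompose h/1: h(tree(one,unit)) ≐ h(P).
Decompose h/1: tree(one,unit) ≐ P.
Bind P := tree(one,unit); substituting into the remaining equation gives: tree(h(tree(one,tree(one,tree(one,tree(one,unit))))),h(h(one))) ≐ tree(h(tree(one,X2)),h(h(one))). Substituting into the earlier binding gives Z := tree(one,tree(one,unit)).
Decompose tree/2: h(tree(one,tree(one,tree(one,tree(one,unit))))) ≐ h(tree(one,X2)),  h(h(one)) ≐ h(h(one)).
Decompose h/1: tree(one,tree(one,tree(one,tree(one,unit)))) ≐ tree(one,X2).
Decompose tree/2: one ≐ one,  tree(one,tree(one,tree(one,unit))) ≐ X2.
Delete trivial equation one ≐ one.
Bind X2 := tree(one,tree(one,tree(one,unit))); no other remaining equation mentions X2.
Delete trivial equation h(h(one)) ≐ h(h(one)).
MGU = { Z := tree(one,tree(one,unit)), P := tree(one,unit), X2 := tree(one,tree(one,tree(one,unit))) }, so X2 := tree(one,tree(one,tree(one,unit))).

tree(one,tree(one,tree(one,unit)))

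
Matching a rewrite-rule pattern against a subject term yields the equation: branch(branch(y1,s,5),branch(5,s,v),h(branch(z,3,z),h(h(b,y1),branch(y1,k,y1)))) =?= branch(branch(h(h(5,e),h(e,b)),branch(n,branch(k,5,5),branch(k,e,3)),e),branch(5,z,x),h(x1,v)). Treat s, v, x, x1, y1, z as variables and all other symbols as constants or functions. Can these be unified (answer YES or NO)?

NO

Decompose branch/3: branch(y1,s,5) =?= branch(h(h(5,e),h(e,b)),branch(n,branch(k,5,5),branch(k,e,3)),e),  branch(5,s,v) =?= branch(5,z,x),  h(branch(z,3,z),h(h(b,y1),branch(y1,k,y1))) =?= h(x1,v).
Decompose branch/3: y1 =?= h(h(5,e),h(e,b)),  s =?= branch(n,branch(k,5,5),branch(k,e,3)),  5 =?= e.
Bind y1 := h(h(5,e),h(e,b)); substituting into the one remaining equation that mentions y1 gives: h(branch(z,3,z),h(h(b,h(h(5,e),h(e,b))),branch(h(h(5,e),h(e,b)),k,h(h(5,e),h(e,b))))) =?= h(x1,v).
Bind s := branch(n,branch(k,5,5),branch(k,e,3)); substituting into the one remaining equation that mentions s gives: branch(5,branch(n,branch(k,5,5),branch(k,e,3)),v) =?= branch(5,z,x).
Clash: constants 5 and e differ; no unifier exists.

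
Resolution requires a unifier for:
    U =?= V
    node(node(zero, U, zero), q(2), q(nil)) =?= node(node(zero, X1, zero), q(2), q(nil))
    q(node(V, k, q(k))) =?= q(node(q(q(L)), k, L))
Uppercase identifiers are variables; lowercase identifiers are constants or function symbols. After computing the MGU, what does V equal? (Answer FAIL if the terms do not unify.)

q(q(q(k)))

Bind U := V; substituting into the one remaining equation that mentions U gives: node(node(zero, V, zero), q(2), q(nil)) =?= node(node(zero, X1, zero), q(2), q(nil)).
Decompose node/3: node(zero, V, zero) =?= node(zero, X1, zero),  q(2) =?= q(2),  q(nil) =?= q(nil).
Decompose node/3: zero =?= zero,  V =?= X1,  zero =?= zero.
Delete trivial equation zero =?= zero.
Bind V := X1; substituting into the one remaining equation that mentions V gives: q(node(X1, k, q(k))) =?= q(node(q(q(L)), k, L)). Substituting into the earlier binding gives U := X1.
Delete trivial equation zero =?= zero.
Delete trivial equation q(2) =?= q(2).
Delete trivial equation q(nil) =?= q(nil).
Decompose q/1: node(X1, k, q(k)) =?= node(q(q(L)), k, L).
Decompose node/3: X1 =?= q(q(L)),  k =?= k,  q(k) =?= L.
Bind X1 := q(q(L)); no other remaining equation mentions X1. Substituting into the earlier bindings gives U := q(q(L)), V := q(q(L)).
Delete trivial equation k =?= k.
Bind L := q(k). Substituting into the earlier bindings gives U := q(q(q(k))), V := q(q(q(k))), X1 := q(q(q(k))).
MGU = { U ↦ q(q(q(k))), V ↦ q(q(q(k))), X1 ↦ q(q(q(k))), L ↦ q(k) }, so V ↦ q(q(q(k))).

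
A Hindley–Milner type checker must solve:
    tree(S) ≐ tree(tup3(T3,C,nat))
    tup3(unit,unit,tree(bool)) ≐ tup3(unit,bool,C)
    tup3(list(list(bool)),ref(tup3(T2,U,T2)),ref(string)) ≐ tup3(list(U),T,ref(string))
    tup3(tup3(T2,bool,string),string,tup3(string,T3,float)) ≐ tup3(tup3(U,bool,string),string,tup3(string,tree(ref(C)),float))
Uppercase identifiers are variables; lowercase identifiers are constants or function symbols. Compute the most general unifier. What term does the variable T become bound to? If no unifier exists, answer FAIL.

Decompose tree/1: S ≐ tup3(T3,C,nat).
Bind S := tup3(T3,C,nat); no other remaining equation mentions S.
Decompose tup3/3: unit ≐ unit,  unit ≐ bool,  tree(bool) ≐ C.
Delete trivial equation unit ≐ unit.
Clash: constants unit and bool differ; no unifier exists.

FAIL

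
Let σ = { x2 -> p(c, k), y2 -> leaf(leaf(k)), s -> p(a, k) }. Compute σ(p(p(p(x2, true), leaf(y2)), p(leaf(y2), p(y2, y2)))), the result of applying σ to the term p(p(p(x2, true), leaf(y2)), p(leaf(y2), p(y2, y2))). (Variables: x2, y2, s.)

Replace each occurrence of x2 with p(c, k).
Replace each occurrence of y2 with leaf(leaf(k)).
Result: p(p(p(p(c, k), true), leaf(leaf(leaf(k)))), p(leaf(leaf(leaf(k))), p(leaf(leaf(k)), leaf(leaf(k))))).

p(p(p(p(c, k), true), leaf(leaf(leaf(k)))), p(leaf(leaf(leaf(k))), p(leaf(leaf(k)), leaf(leaf(k)))))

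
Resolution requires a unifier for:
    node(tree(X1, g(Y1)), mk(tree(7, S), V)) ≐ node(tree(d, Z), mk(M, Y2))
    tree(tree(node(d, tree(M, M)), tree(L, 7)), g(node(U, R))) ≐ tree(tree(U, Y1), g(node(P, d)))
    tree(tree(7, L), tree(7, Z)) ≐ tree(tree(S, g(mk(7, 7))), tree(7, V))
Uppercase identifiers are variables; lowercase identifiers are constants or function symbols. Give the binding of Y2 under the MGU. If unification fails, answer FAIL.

Decompose node/2: tree(X1, g(Y1)) ≐ tree(d, Z),  mk(tree(7, S), V) ≐ mk(M, Y2).
Decompose tree/2: X1 ≐ d,  g(Y1) ≐ Z.
Bind X1 := d; no other remaining equation mentions X1.
Bind Z := g(Y1); substituting into the one remaining equation that mentions Z gives: tree(tree(7, L), tree(7, g(Y1))) ≐ tree(tree(S, g(mk(7, 7))), tree(7, V)).
Decompose mk/2: tree(7, S) ≐ M,  V ≐ Y2.
Bind M := tree(7, S); substituting into the one remaining equation that mentions M gives: tree(tree(node(d, tree(tree(7, S), tree(7, S))), tree(L, 7)), g(node(U, R))) ≐ tree(tree(U, Y1), g(node(P, d))).
Bind V := Y2; substituting into the one remaining equation that mentions V gives: tree(tree(7, L), tree(7, g(Y1))) ≐ tree(tree(S, g(mk(7, 7))), tree(7, Y2)).
Decompose tree/2: tree(node(d, tree(tree(7, S), tree(7, S))), tree(L, 7)) ≐ tree(U, Y1),  g(node(U, R)) ≐ g(node(P, d)).
Decompose tree/2: node(d, tree(tree(7, S), tree(7, S))) ≐ U,  tree(L, 7) ≐ Y1.
Bind U := node(d, tree(tree(7, S), tree(7, S))); substituting into the one remaining equation that mentions U gives: g(node(node(d, tree(tree(7, S), tree(7, S))), R)) ≐ g(node(P, d)).
Bind Y1 := tree(L, 7); substituting into the one remaining equation that mentions Y1 gives: tree(tree(7, L), tree(7, g(tree(L, 7)))) ≐ tree(tree(S, g(mk(7, 7))), tree(7, Y2)). Substituting into the earlier binding gives Z := g(tree(L, 7)).
Decompose g/1: node(node(d, tree(tree(7, S), tree(7, S))), R) ≐ node(P, d).
Decompose node/2: node(d, tree(tree(7, S), tree(7, S))) ≐ P,  R ≐ d.
Bind P := node(d, tree(tree(7, S), tree(7, S))); no other remaining equation mentions P.
Bind R := d; no other remaining equation mentions R.
Decompose tree/2: tree(7, L) ≐ tree(S, g(mk(7, 7))),  tree(7, g(tree(L, 7))) ≐ tree(7, Y2).
Decompose tree/2: 7 ≐ S,  L ≐ g(mk(7, 7)).
Bind S := 7; no other remaining equation mentions S. Substituting into the earlier bindings gives M := tree(7, 7), U := node(d, tree(tree(7, 7), tree(7, 7))), P := node(d, tree(tree(7, 7), tree(7, 7))).
Bind L := g(mk(7, 7)); substituting into the remaining equation gives: tree(7, g(tree(g(mk(7, 7)), 7))) ≐ tree(7, Y2). Substituting into the earlier bindings gives Z := g(tree(g(mk(7, 7)), 7)), Y1 := tree(g(mk(7, 7)), 7).
Decompose tree/2: 7 ≐ 7,  g(tree(g(mk(7, 7)), 7)) ≐ Y2.
Delete trivial equation 7 ≐ 7.
Bind Y2 := g(tree(g(mk(7, 7)), 7)). Substituting into the earlier binding gives V := g(tree(g(mk(7, 7)), 7)).
MGU = { X1 := d, Z := g(tree(g(mk(7, 7)), 7)), M := tree(7, 7), V := g(tree(g(mk(7, 7)), 7)), U := node(d, tree(tree(7, 7), tree(7, 7))), Y1 := tree(g(mk(7, 7)), 7), P := node(d, tree(tree(7, 7), tree(7, 7))), R := d, S := 7, L := g(mk(7, 7)), Y2 := g(tree(g(mk(7, 7)), 7)) }, so Y2 := g(tree(g(mk(7, 7)), 7)).

g(tree(g(mk(7, 7)), 7))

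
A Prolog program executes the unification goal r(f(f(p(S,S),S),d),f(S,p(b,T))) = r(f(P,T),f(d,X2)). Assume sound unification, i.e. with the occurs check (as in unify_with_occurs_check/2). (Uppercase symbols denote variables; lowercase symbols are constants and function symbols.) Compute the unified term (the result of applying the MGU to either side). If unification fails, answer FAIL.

Decompose r/2: f(f(p(S,S),S),d) = f(P,T),  f(S,p(b,T)) = f(d,X2).
Decompose f/2: f(p(S,S),S) = P,  d = T.
Bind P := f(p(S,S),S); no other remaining equation mentions P.
Bind T := d; substituting into the remaining equation gives: f(S,p(b,d)) = f(d,X2).
Decompose f/2: S = d,  p(b,d) = X2.
Bind S := d; no other remaining equation mentions S. Substituting into the earlier binding gives P := f(p(d,d),d).
Bind X2 := p(b,d).
Applying the MGU to either side gives r(f(f(p(d,d),d),d),f(d,p(b,d))).

r(f(f(p(d,d),d),d),f(d,p(b,d)))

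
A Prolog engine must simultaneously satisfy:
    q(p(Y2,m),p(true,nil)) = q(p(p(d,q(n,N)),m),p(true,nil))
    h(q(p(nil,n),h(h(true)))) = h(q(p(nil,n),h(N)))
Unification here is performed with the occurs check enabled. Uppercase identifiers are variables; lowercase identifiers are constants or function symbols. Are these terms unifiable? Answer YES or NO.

YES

Decompose q/2: p(Y2,m) = p(p(d,q(n,N)),m),  p(true,nil) = p(true,nil).
Decompose p/2: Y2 = p(d,q(n,N)),  m = m.
Bind Y2 := p(d,q(n,N)); no other remaining equation mentions Y2.
Delete trivial equation m = m.
Delete trivial equation p(true,nil) = p(true,nil).
Decompose h/1: q(p(nil,n),h(h(true))) = q(p(nil,n),h(N)).
Decompose q/2: p(nil,n) = p(nil,n),  h(h(true)) = h(N).
Delete trivial equation p(nil,n) = p(nil,n).
Decompose h/1: h(true) = N.
Bind N := h(true). Substituting into the earlier binding gives Y2 := p(d,q(n,h(true))).
No equations remain and no clash or occurs-check failure arose, so a unifier exists.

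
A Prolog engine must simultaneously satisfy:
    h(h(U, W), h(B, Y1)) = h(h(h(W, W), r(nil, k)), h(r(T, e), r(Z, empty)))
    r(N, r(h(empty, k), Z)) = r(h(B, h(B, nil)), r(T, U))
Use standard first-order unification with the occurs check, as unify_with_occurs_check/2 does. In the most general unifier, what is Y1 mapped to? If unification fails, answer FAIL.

r(h(r(nil, k), r(nil, k)), empty)

Decompose h/2: h(U, W) = h(h(W, W), r(nil, k)),  h(B, Y1) = h(r(T, e), r(Z, empty)).
Decompose h/2: U = h(W, W),  W = r(nil, k).
Bind U := h(W, W); substituting into the one remaining equation that mentions U gives: r(N, r(h(empty, k), Z)) = r(h(B, h(B, nil)), r(T, h(W, W))).
Bind W := r(nil, k); substituting into the one remaining equation that mentions W gives: r(N, r(h(empty, k), Z)) = r(h(B, h(B, nil)), r(T, h(r(nil, k), r(nil, k)))). Substituting into the earlier binding gives U := h(r(nil, k), r(nil, k)).
Decompose h/2: B = r(T, e),  Y1 = r(Z, empty).
Bind B := r(T, e); substituting into the one remaining equation that mentions B gives: r(N, r(h(empty, k), Z)) = r(h(r(T, e), h(r(T, e), nil)), r(T, h(r(nil, k), r(nil, k)))).
Bind Y1 := r(Z, empty); no other remaining equation mentions Y1.
Decompose r/2: N = h(r(T, e), h(r(T, e), nil)),  r(h(empty, k), Z) = r(T, h(r(nil, k), r(nil, k))).
Bind N := h(r(T, e), h(r(T, e), nil)); no other remaining equation mentions N.
Decompose r/2: h(empty, k) = T,  Z = h(r(nil, k), r(nil, k)).
Bind T := h(empty, k); no other remaining equation mentions T. Substituting into the earlier bindings gives B := r(h(empty, k), e), N := h(r(h(empty, k), e), h(r(h(empty, k), e), nil)).
Bind Z := h(r(nil, k), r(nil, k)). Substituting into the earlier binding gives Y1 := r(h(r(nil, k), r(nil, k)), empty).
MGU = { U ↦ h(r(nil, k), r(nil, k)), W ↦ r(nil, k), B ↦ r(h(empty, k), e), Y1 ↦ r(h(r(nil, k), r(nil, k)), empty), N ↦ h(r(h(empty, k), e), h(r(h(empty, k), e), nil)), T ↦ h(empty, k), Z ↦ h(r(nil, k), r(nil, k)) }, so Y1 ↦ r(h(r(nil, k), r(nil, k)), empty).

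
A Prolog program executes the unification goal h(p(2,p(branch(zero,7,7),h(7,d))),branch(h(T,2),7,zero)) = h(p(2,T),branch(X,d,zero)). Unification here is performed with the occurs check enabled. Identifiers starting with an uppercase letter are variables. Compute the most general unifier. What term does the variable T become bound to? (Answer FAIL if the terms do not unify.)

FAIL

Decompose h/2: p(2,p(branch(zero,7,7),h(7,d))) = p(2,T),  branch(h(T,2),7,zero) = branch(X,d,zero).
Decompose p/2: 2 = 2,  p(branch(zero,7,7),h(7,d)) = T.
Delete trivial equation 2 = 2.
Bind T := p(branch(zero,7,7),h(7,d)); substituting into the remaining equation gives: branch(h(p(branch(zero,7,7),h(7,d)),2),7,zero) = branch(X,d,zero).
Decompose branch/3: h(p(branch(zero,7,7),h(7,d)),2) = X,  7 = d,  zero = zero.
Bind X := h(p(branch(zero,7,7),h(7,d)),2); no other remaining equation mentions X.
Clash: constants 7 and d differ; no unifier exists.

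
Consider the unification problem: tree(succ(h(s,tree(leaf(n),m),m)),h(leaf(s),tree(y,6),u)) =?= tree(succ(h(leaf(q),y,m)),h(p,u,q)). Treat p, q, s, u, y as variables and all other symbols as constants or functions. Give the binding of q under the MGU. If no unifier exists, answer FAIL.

tree(tree(leaf(n),m),6)

Decompose tree/2: succ(h(s,tree(leaf(n),m),m)) =?= succ(h(leaf(q),y,m)),  h(leaf(s),tree(y,6),u) =?= h(p,u,q).
Decompose succ/1: h(s,tree(leaf(n),m),m) =?= h(leaf(q),y,m).
Decompose h/3: s =?= leaf(q),  tree(leaf(n),m) =?= y,  m =?= m.
Bind s := leaf(q); substituting into the one remaining equation that mentions s gives: h(leaf(leaf(q)),tree(y,6),u) =?= h(p,u,q).
Bind y := tree(leaf(n),m); substituting into the one remaining equation that mentions y gives: h(leaf(leaf(q)),tree(tree(leaf(n),m),6),u) =?= h(p,u,q).
Delete trivial equation m =?= m.
Decompose h/3: leaf(leaf(q)) =?= p,  tree(tree(leaf(n),m),6) =?= u,  u =?= q.
Bind p := leaf(leaf(q)); no other remaining equation mentions p.
Bind u := tree(tree(leaf(n),m),6); substituting into the remaining equation gives: tree(tree(leaf(n),m),6) =?= q.
Bind q := tree(tree(leaf(n),m),6). Substituting into the earlier bindings gives s := leaf(tree(tree(leaf(n),m),6)), p := leaf(leaf(tree(tree(leaf(n),m),6))).
MGU = { s -> leaf(tree(tree(leaf(n),m),6)), y -> tree(leaf(n),m), p -> leaf(leaf(tree(tree(leaf(n),m),6))), u -> tree(tree(leaf(n),m),6), q -> tree(tree(leaf(n),m),6) }, so q -> tree(tree(leaf(n),m),6).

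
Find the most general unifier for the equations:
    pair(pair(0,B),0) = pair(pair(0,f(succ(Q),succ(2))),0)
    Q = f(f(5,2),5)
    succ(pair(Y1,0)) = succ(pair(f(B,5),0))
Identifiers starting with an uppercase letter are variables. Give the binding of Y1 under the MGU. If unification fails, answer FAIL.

Decompose pair/2: pair(0,B) = pair(0,f(succ(Q),succ(2))),  0 = 0.
Decompose pair/2: 0 = 0,  B = f(succ(Q),succ(2)).
Delete trivial equation 0 = 0.
Bind B := f(succ(Q),succ(2)); substituting into the one remaining equation that mentions B gives: succ(pair(Y1,0)) = succ(pair(f(f(succ(Q),succ(2)),5),0)).
Delete trivial equation 0 = 0.
Bind Q := f(f(5,2),5); substituting into the remaining equation gives: succ(pair(Y1,0)) = succ(pair(f(f(succ(f(f(5,2),5)),succ(2)),5),0)). Substituting into the earlier binding gives B := f(succ(f(f(5,2),5)),succ(2)).
Decompose succ/1: pair(Y1,0) = pair(f(f(succ(f(f(5,2),5)),succ(2)),5),0).
Decompose pair/2: Y1 = f(f(succ(f(f(5,2),5)),succ(2)),5),  0 = 0.
Bind Y1 := f(f(succ(f(f(5,2),5)),succ(2)),5); no other remaining equation mentions Y1.
Delete trivial equation 0 = 0.
MGU = { B := f(succ(f(f(5,2),5)),succ(2)), Q := f(f(5,2),5), Y1 := f(f(succ(f(f(5,2),5)),succ(2)),5) }, so Y1 := f(f(succ(f(f(5,2),5)),succ(2)),5).

f(f(succ(f(f(5,2),5)),succ(2)),5)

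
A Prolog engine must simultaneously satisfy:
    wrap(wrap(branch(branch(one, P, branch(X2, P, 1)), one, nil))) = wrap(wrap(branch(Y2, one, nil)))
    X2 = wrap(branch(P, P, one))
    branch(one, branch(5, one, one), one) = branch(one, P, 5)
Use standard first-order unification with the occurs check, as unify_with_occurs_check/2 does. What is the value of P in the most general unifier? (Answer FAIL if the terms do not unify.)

FAIL

Decompose wrap/1: wrap(branch(branch(one, P, branch(X2, P, 1)), one, nil)) = wrap(branch(Y2, one, nil)).
Decompose wrap/1: branch(branch(one, P, branch(X2, P, 1)), one, nil) = branch(Y2, one, nil).
Decompose branch/3: branch(one, P, branch(X2, P, 1)) = Y2,  one = one,  nil = nil.
Bind Y2 := branch(one, P, branch(X2, P, 1)); no other remaining equation mentions Y2.
Delete trivial equation one = one.
Delete trivial equation nil = nil.
Bind X2 := wrap(branch(P, P, one)); no other remaining equation mentions X2. Substituting into the earlier binding gives Y2 := branch(one, P, branch(wrap(branch(P, P, one)), P, 1)).
Decompose branch/3: one = one,  branch(5, one, one) = P,  one = 5.
Delete trivial equation one = one.
Bind P := branch(5, one, one); no other remaining equation mentions P. Substituting into the earlier bindings gives Y2 := branch(one, branch(5, one, one), branch(wrap(branch(branch(5, one, one), branch(5, one, one), one)), branch(5, one, one), 1)), X2 := wrap(branch(branch(5, one, one), branch(5, one, one), one)).
Clash: constants one and 5 differ; no unifier exists.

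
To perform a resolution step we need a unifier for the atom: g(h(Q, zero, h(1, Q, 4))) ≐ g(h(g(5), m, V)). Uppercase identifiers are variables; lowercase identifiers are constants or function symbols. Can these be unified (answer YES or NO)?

NO

Decompose g/1: h(Q, zero, h(1, Q, 4)) ≐ h(g(5), m, V).
Decompose h/3: Q ≐ g(5),  zero ≐ m,  h(1, Q, 4) ≐ V.
Bind Q := g(5); substituting into the one remaining equation that mentions Q gives: h(1, g(5), 4) ≐ V.
Clash: constants zero and m differ; no unifier exists.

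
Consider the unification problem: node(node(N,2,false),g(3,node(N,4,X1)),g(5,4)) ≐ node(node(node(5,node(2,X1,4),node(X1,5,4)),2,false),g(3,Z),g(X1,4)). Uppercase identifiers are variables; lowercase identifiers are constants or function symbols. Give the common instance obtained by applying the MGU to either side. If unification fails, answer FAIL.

node(node(node(5,node(2,5,4),node(5,5,4)),2,false),g(3,node(node(5,node(2,5,4),node(5,5,4)),4,5)),g(5,4))

Decompose node/3: node(N,2,false) ≐ node(node(5,node(2,X1,4),node(X1,5,4)),2,false),  g(3,node(N,4,X1)) ≐ g(3,Z),  g(5,4) ≐ g(X1,4).
Decompose node/3: N ≐ node(5,node(2,X1,4),node(X1,5,4)),  2 ≐ 2,  false ≐ false.
Bind N := node(5,node(2,X1,4),node(X1,5,4)); substituting into the one remaining equation that mentions N gives: g(3,node(node(5,node(2,X1,4),node(X1,5,4)),4,X1)) ≐ g(3,Z).
Delete trivial equation 2 ≐ 2.
Delete trivial equation false ≐ false.
Decompose g/2: 3 ≐ 3,  node(node(5,node(2,X1,4),node(X1,5,4)),4,X1) ≐ Z.
Delete trivial equation 3 ≐ 3.
Bind Z := node(node(5,node(2,X1,4),node(X1,5,4)),4,X1); no other remaining equation mentions Z.
Decompose g/2: 5 ≐ X1,  4 ≐ 4.
Bind X1 := 5; no other remaining equation mentions X1. Substituting into the earlier bindings gives N := node(5,node(2,5,4),node(5,5,4)), Z := node(node(5,node(2,5,4),node(5,5,4)),4,5).
Delete trivial equation 4 ≐ 4.
Applying the MGU to either side gives node(node(node(5,node(2,5,4),node(5,5,4)),2,false),g(3,node(node(5,node(2,5,4),node(5,5,4)),4,5)),g(5,4)).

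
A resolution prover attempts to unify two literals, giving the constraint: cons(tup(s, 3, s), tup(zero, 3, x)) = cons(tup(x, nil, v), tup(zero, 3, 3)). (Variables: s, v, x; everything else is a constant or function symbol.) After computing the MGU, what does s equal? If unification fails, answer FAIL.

FAIL

Decompose cons/2: tup(s, 3, s) = tup(x, nil, v),  tup(zero, 3, x) = tup(zero, 3, 3).
Decompose tup/3: s = x,  3 = nil,  s = v.
Bind s := x; substituting into the one remaining equation that mentions s gives: x = v.
Clash: constants 3 and nil differ; no unifier exists.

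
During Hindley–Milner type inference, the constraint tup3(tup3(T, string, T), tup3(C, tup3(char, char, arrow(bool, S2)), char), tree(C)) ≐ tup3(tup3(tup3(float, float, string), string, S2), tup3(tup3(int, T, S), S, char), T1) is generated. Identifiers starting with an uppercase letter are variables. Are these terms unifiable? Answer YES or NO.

Decompose tup3/3: tup3(T, string, T) ≐ tup3(tup3(float, float, string), string, S2),  tup3(C, tup3(char, char, arrow(bool, S2)), char) ≐ tup3(tup3(int, T, S), S, char),  tree(C) ≐ T1.
Decompose tup3/3: T ≐ tup3(float, float, string),  string ≐ string,  T ≐ S2.
Bind T := tup3(float, float, string); substituting into the 2 remaining equations that mention T gives: tup3(float, float, string) ≐ S2,  tup3(C, tup3(char, char, arrow(bool, S2)), char) ≐ tup3(tup3(int, tup3(float, float, string), S), S, char).
Delete trivial equation string ≐ string.
Bind S2 := tup3(float, float, string); substituting into the one remaining equation that mentions S2 gives: tup3(C, tup3(char, char, arrow(bool, tup3(float, float, string))), char) ≐ tup3(tup3(int, tup3(float, float, string), S), S, char).
Decompose tup3/3: C ≐ tup3(int, tup3(float, float, string), S),  tup3(char, char, arrow(bool, tup3(float, float, string))) ≐ S,  char ≐ char.
Bind C := tup3(int, tup3(float, float, string), S); substituting into the one remaining equation that mentions C gives: tree(tup3(int, tup3(float, float, string), S)) ≐ T1.
Bind S := tup3(char, char, arrow(bool, tup3(float, float, string))); substituting into the one remaining equation that mentions S gives: tree(tup3(int, tup3(float, float, string), tup3(char, char, arrow(bool, tup3(float, float, string))))) ≐ T1. Substituting into the earlier binding gives C := tup3(int, tup3(float, float, string), tup3(char, char, arrow(bool, tup3(float, float, string)))).
Delete trivial equation char ≐ char.
Bind T1 := tree(tup3(int, tup3(float, float, string), tup3(char, char, arrow(bool, tup3(float, float, string))))).
No equations remain and no clash or occurs-check failure arose, so a unifier exists.

YES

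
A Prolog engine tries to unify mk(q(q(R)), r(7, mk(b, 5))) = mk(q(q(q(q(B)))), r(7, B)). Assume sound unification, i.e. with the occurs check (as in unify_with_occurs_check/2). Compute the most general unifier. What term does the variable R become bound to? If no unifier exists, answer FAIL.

q(q(mk(b, 5)))

Decompose mk/2: q(q(R)) = q(q(q(q(B)))),  r(7, mk(b, 5)) = r(7, B).
Decompose q/1: q(R) = q(q(q(B))).
Decompose q/1: R = q(q(B)).
Bind R := q(q(B)); no other remaining equation mentions R.
Decompose r/2: 7 = 7,  mk(b, 5) = B.
Delete trivial equation 7 = 7.
Bind B := mk(b, 5). Substituting into the earlier binding gives R := q(q(mk(b, 5))).
MGU = { R = q(q(mk(b, 5))), B = mk(b, 5) }, so R = q(q(mk(b, 5))).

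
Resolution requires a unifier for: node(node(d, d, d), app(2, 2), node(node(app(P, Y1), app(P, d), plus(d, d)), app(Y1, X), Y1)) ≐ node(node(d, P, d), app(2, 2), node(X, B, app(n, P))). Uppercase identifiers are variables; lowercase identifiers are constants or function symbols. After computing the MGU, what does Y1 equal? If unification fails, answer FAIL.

app(n, d)

Decompose node/3: node(d, d, d) ≐ node(d, P, d),  app(2, 2) ≐ app(2, 2),  node(node(app(P, Y1), app(P, d), plus(d, d)), app(Y1, X), Y1) ≐ node(X, B, app(n, P)).
Decompose node/3: d ≐ d,  d ≐ P,  d ≐ d.
Delete trivial equation d ≐ d.
Bind P := d; substituting into the one remaining equation that mentions P gives: node(node(app(d, Y1), app(d, d), plus(d, d)), app(Y1, X), Y1) ≐ node(X, B, app(n, d)).
Delete trivial equation d ≐ d.
Delete trivial equation app(2, 2) ≐ app(2, 2).
Decompose node/3: node(app(d, Y1), app(d, d), plus(d, d)) ≐ X,  app(Y1, X) ≐ B,  Y1 ≐ app(n, d).
Bind X := node(app(d, Y1), app(d, d), plus(d, d)); substituting into the one remaining equation that mentions X gives: app(Y1, node(app(d, Y1), app(d, d), plus(d, d))) ≐ B.
Bind B := app(Y1, node(app(d, Y1), app(d, d), plus(d, d))); no other remaining equation mentions B.
Bind Y1 := app(n, d). Substituting into the earlier bindings gives X := node(app(d, app(n, d)), app(d, d), plus(d, d)), B := app(app(n, d), node(app(d, app(n, d)), app(d, d), plus(d, d))).
MGU = { P ↦ d, X ↦ node(app(d, app(n, d)), app(d, d), plus(d, d)), B ↦ app(app(n, d), node(app(d, app(n, d)), app(d, d), plus(d, d))), Y1 ↦ app(n, d) }, so Y1 ↦ app(n, d).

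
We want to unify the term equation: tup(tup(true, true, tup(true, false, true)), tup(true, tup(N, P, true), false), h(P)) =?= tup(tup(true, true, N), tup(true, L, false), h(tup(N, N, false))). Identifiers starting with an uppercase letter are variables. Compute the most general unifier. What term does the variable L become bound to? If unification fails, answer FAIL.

tup(tup(true, false, true), tup(tup(true, false, true), tup(true, false, true), false), true)

Decompose tup/3: tup(true, true, tup(true, false, true)) =?= tup(true, true, N),  tup(true, tup(N, P, true), false) =?= tup(true, L, false),  h(P) =?= h(tup(N, N, false)).
Decompose tup/3: true =?= true,  true =?= true,  tup(true, false, true) =?= N.
Delete trivial equation true =?= true.
Delete trivial equation true =?= true.
Bind N := tup(true, false, true); substituting into the remaining equations gives: tup(true, tup(tup(true, false, true), P, true), false) =?= tup(true, L, false),  h(P) =?= h(tup(tup(true, false, true), tup(true, false, true), false)).
Decompose tup/3: true =?= true,  tup(tup(true, false, true), P, true) =?= L,  false =?= false.
Delete trivial equation true =?= true.
Bind L := tup(tup(true, false, true), P, true); no other remaining equation mentions L.
Delete trivial equation false =?= false.
Decompose h/1: P =?= tup(tup(true, false, true), tup(true, false, true), false).
Bind P := tup(tup(true, false, true), tup(true, false, true), false). Substituting into the earlier binding gives L := tup(tup(true, false, true), tup(tup(true, false, true), tup(true, false, true), false), true).
MGU = { N -> tup(true, false, true), L -> tup(tup(true, false, true), tup(tup(true, false, true), tup(true, false, true), false), true), P -> tup(tup(true, false, true), tup(true, false, true), false) }, so L -> tup(tup(true, false, true), tup(tup(true, false, true), tup(true, false, true), false), true).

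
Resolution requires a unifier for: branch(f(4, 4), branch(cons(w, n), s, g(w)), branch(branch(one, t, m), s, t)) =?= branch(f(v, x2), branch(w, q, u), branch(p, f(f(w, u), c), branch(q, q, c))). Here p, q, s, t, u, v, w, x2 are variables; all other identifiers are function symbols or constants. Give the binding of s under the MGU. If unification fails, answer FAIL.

FAIL

Decompose branch/3: f(4, 4) =?= f(v, x2),  branch(cons(w, n), s, g(w)) =?= branch(w, q, u),  branch(branch(one, t, m), s, t) =?= branch(p, f(f(w, u), c), branch(q, q, c)).
Decompose f/2: 4 =?= v,  4 =?= x2.
Bind v := 4; no other remaining equation mentions v.
Bind x2 := 4; no other remaining equation mentions x2.
Decompose branch/3: cons(w, n) =?= w,  s =?= q,  g(w) =?= u.
Occurs check fails: w occurs in cons(w, n); the equation w =?= cons(w, n) has no finite solution.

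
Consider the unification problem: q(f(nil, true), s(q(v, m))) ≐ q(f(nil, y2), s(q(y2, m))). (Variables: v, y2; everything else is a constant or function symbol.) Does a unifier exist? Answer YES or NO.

Decompose q/2: f(nil, true) ≐ f(nil, y2),  s(q(v, m)) ≐ s(q(y2, m)).
Decompose f/2: nil ≐ nil,  true ≐ y2.
Delete trivial equation nil ≐ nil.
Bind y2 := true; substituting into the remaining equation gives: s(q(v, m)) ≐ s(q(true, m)).
Decompose s/1: q(v, m) ≐ q(true, m).
Decompose q/2: v ≐ true,  m ≐ m.
Bind v := true; no other remaining equation mentions v.
Delete trivial equation m ≐ m.
No equations remain and no clash or occurs-check failure arose, so a unifier exists.

YES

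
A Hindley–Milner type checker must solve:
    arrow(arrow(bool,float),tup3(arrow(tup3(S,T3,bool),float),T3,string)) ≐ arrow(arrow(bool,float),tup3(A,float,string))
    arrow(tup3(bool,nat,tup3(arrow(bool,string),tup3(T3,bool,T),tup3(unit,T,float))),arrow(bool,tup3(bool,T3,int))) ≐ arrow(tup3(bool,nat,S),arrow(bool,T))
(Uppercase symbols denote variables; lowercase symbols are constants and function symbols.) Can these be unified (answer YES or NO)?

YES

Decompose arrow/2: arrow(bool,float) ≐ arrow(bool,float),  tup3(arrow(tup3(S,T3,bool),float),T3,string) ≐ tup3(A,float,string).
Delete trivial equation arrow(bool,float) ≐ arrow(bool,float).
Decompose tup3/3: arrow(tup3(S,T3,bool),float) ≐ A,  T3 ≐ float,  string ≐ string.
Bind A := arrow(tup3(S,T3,bool),float); no other remaining equation mentions A.
Bind T3 := float; substituting into the one remaining equation that mentions T3 gives: arrow(tup3(bool,nat,tup3(arrow(bool,string),tup3(float,bool,T),tup3(unit,T,float))),arrow(bool,tup3(bool,float,int))) ≐ arrow(tup3(bool,nat,S),arrow(bool,T)). Substituting into the earlier binding gives A := arrow(tup3(S,float,bool),float).
Delete trivial equation string ≐ string.
Decompose arrow/2: tup3(bool,nat,tup3(arrow(bool,string),tup3(float,bool,T),tup3(unit,T,float))) ≐ tup3(bool,nat,S),  arrow(bool,tup3(bool,float,int)) ≐ arrow(bool,T).
Decompose tup3/3: bool ≐ bool,  nat ≐ nat,  tup3(arrow(bool,string),tup3(float,bool,T),tup3(unit,T,float)) ≐ S.
Delete trivial equation bool ≐ bool.
Delete trivial equation nat ≐ nat.
Bind S := tup3(arrow(bool,string),tup3(float,bool,T),tup3(unit,T,float)); no other remaining equation mentions S. Substituting into the earlier binding gives A := arrow(tup3(tup3(arrow(bool,string),tup3(float,bool,T),tup3(unit,T,float)),float,bool),float).
Decompose arrow/2: bool ≐ bool,  tup3(bool,float,int) ≐ T.
Delete trivial equation bool ≐ bool.
Bind T := tup3(bool,float,int). Substituting into the earlier bindings gives A := arrow(tup3(tup3(arrow(bool,string),tup3(float,bool,tup3(bool,float,int)),tup3(unit,tup3(bool,float,int),float)),float,bool),float), S := tup3(arrow(bool,string),tup3(float,bool,tup3(bool,float,int)),tup3(unit,tup3(bool,float,int),float)).
No equations remain and no clash or occurs-check failure arose, so a unifier exists.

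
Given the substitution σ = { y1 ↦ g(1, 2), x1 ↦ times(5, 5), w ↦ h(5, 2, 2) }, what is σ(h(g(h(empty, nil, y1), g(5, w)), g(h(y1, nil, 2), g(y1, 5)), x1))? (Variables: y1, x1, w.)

Replace each occurrence of y1 with g(1, 2).
Replace each occurrence of x1 with times(5, 5).
Replace each occurrence of w with h(5, 2, 2).
Result: h(g(h(empty, nil, g(1, 2)), g(5, h(5, 2, 2))), g(h(g(1, 2), nil, 2), g(g(1, 2), 5)), times(5, 5)).

h(g(h(empty, nil, g(1, 2)), g(5, h(5, 2, 2))), g(h(g(1, 2), nil, 2), g(g(1, 2), 5)), times(5, 5))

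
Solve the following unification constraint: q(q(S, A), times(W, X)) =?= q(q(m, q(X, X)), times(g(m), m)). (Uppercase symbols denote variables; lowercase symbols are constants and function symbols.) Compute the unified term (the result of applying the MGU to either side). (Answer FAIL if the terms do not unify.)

Decompose q/2: q(S, A) =?= q(m, q(X, X)),  times(W, X) =?= times(g(m), m).
Decompose q/2: S =?= m,  A =?= q(X, X).
Bind S := m; no other remaining equation mentions S.
Bind A := q(X, X); no other remaining equation mentions A.
Decompose times/2: W =?= g(m),  X =?= m.
Bind W := g(m); no other remaining equation mentions W.
Bind X := m. Substituting into the earlier binding gives A := q(m, m).
Applying the MGU to either side gives q(q(m, q(m, m)), times(g(m), m)).

q(q(m, q(m, m)), times(g(m), m))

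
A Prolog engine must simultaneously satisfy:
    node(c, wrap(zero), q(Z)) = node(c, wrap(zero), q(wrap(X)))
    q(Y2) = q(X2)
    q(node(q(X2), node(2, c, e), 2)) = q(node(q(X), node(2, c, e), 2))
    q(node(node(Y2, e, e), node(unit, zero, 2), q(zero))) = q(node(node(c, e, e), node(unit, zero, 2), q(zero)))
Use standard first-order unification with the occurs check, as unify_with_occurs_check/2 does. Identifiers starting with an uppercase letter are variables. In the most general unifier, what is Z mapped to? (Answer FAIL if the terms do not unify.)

Decompose node/3: c = c,  wrap(zero) = wrap(zero),  q(Z) = q(wrap(X)).
Delete trivial equation c = c.
Delete trivial equation wrap(zero) = wrap(zero).
Decompose q/1: Z = wrap(X).
Bind Z := wrap(X); no other remaining equation mentions Z.
Decompose q/1: Y2 = X2.
Bind Y2 := X2; substituting into the one remaining equation that mentions Y2 gives: q(node(node(X2, e, e), node(unit, zero, 2), q(zero))) = q(node(node(c, e, e), node(unit, zero, 2), q(zero))).
Decompose q/1: node(q(X2), node(2, c, e), 2) = node(q(X), node(2, c, e), 2).
Decompose node/3: q(X2) = q(X),  node(2, c, e) = node(2, c, e),  2 = 2.
Decompose q/1: X2 = X.
Bind X2 := X; substituting into the one remaining equation that mentions X2 gives: q(node(node(X, e, e), node(unit, zero, 2), q(zero))) = q(node(node(c, e, e), node(unit, zero, 2), q(zero))). Substituting into the earlier binding gives Y2 := X.
Delete trivial equation node(2, c, e) = node(2, c, e).
Delete trivial equation 2 = 2.
Decompose q/1: node(node(X, e, e), node(unit, zero, 2), q(zero)) = node(node(c, e, e), node(unit, zero, 2), q(zero)).
Decompose node/3: node(X, e, e) = node(c, e, e),  node(unit, zero, 2) = node(unit, zero, 2),  q(zero) = q(zero).
Decompose node/3: X = c,  e = e,  e = e.
Bind X := c; no other remaining equation mentions X. Substituting into the earlier bindings gives Z := wrap(c), Y2 := c, X2 := c.
Delete trivial equation e = e.
Delete trivial equation e = e.
Delete trivial equation node(unit, zero, 2) = node(unit, zero, 2).
Delete trivial equation q(zero) = q(zero).
MGU = { Z -> wrap(c), Y2 -> c, X2 -> c, X -> c }, so Z -> wrap(c).

wrap(c)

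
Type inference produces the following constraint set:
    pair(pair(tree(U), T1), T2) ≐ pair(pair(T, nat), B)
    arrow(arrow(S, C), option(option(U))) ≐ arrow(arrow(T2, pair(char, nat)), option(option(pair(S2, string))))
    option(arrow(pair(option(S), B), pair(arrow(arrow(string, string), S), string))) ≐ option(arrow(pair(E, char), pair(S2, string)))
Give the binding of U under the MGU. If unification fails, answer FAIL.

Decompose pair/2: pair(tree(U), T1) ≐ pair(T, nat),  T2 ≐ B.
Decompose pair/2: tree(U) ≐ T,  T1 ≐ nat.
Bind T := tree(U); no other remaining equation mentions T.
Bind T1 := nat; no other remaining equation mentions T1.
Bind T2 := B; substituting into the one remaining equation that mentions T2 gives: arrow(arrow(S, C), option(option(U))) ≐ arrow(arrow(B, pair(char, nat)), option(option(pair(S2, string)))).
Decompose arrow/2: arrow(S, C) ≐ arrow(B, pair(char, nat)),  option(option(U)) ≐ option(option(pair(S2, string))).
Decompose arrow/2: S ≐ B,  C ≐ pair(char, nat).
Bind S := B; substituting into the one remaining equation that mentions S gives: option(arrow(pair(option(B), B), pair(arrow(arrow(string, string), B), string))) ≐ option(arrow(pair(E, char), pair(S2, string))).
Bind C := pair(char, nat); no other remaining equation mentions C.
Decompose option/1: option(U) ≐ option(pair(S2, string)).
Decompose option/1: U ≐ pair(S2, string).
Bind U := pair(S2, string); no other remaining equation mentions U. Substituting into the earlier binding gives T := tree(pair(S2, string)).
Decompose option/1: arrow(pair(option(B), B), pair(arrow(arrow(string, string), B), string)) ≐ arrow(pair(E, char), pair(S2, string)).
Decompose arrow/2: pair(option(B), B) ≐ pair(E, char),  pair(arrow(arrow(string, string), B), string) ≐ pair(S2, string).
Decompose pair/2: option(B) ≐ E,  B ≐ char.
Bind E := option(B); no other remaining equation mentions E.
Bind B := char; substituting into the remaining equation gives: pair(arrow(arrow(string, string), char), string) ≐ pair(S2, string). Substituting into the earlier bindings gives T2 := char, S := char, E := option(char).
Decompose pair/2: arrow(arrow(string, string), char) ≐ S2,  string ≐ string.
Bind S2 := arrow(arrow(string, string), char); no other remaining equation mentions S2. Substituting into the earlier bindings gives T := tree(pair(arrow(arrow(string, string), char), string)), U := pair(arrow(arrow(string, string), char), string).
Delete trivial equation string ≐ string.
MGU = { T := tree(pair(arrow(arrow(string, string), char), string)), T1 := nat, T2 := char, S := char, C := pair(char, nat), U := pair(arrow(arrow(string, string), char), string), E := option(char), B := char, S2 := arrow(arrow(string, string), char) }, so U := pair(arrow(arrow(string, string), char), string).

pair(arrow(arrow(string, string), char), string)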